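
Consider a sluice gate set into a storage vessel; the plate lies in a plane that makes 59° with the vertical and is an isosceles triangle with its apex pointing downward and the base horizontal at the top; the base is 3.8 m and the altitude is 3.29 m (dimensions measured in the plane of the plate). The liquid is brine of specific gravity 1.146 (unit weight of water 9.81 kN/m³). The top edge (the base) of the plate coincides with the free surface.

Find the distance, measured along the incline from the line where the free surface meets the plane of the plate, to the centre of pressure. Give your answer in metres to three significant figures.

γ = 1.146 × 9.81 = 11.24226 kN/m³.
The plate makes 59° with the vertical, i.e. θ = 90° − 59° = 31° to the horizontal. Measuring y along the incline from the free-surface line, vertical depth h = y·sinθ with sinθ = 0.515038.
With the apex down, the centroid sits h/3 = 3.29/3 = 1.09667 m below the base (the top edge), so y_c = 1.09667 m and h_c = 1.09667 × 0.515038 = 0.564827 m.
A = ½ × 3.8 × 3.29 = 6.251 m².
Resultant F = γ·h_c·A = 11.24226 × 0.564827 × 6.251 = 39.6934 kN.
I_c = b·h³/36 = 3.8 × 3.29³/36 = 3.75897 m⁴.
Centre of pressure: y_p = y_c + I_c/(y_c·A) = 1.09667 + 3.75897/(1.09667 × 6.251) = 1.09667 + 0.548332 = 1.645 m along the plane.

y_p = 1.65 m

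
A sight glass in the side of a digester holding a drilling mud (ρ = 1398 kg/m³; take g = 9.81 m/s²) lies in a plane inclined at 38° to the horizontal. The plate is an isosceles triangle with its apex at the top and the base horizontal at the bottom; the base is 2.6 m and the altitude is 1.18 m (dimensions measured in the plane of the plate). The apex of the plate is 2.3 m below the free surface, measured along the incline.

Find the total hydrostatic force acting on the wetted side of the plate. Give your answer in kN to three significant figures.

F ≈ 40.0 kN

γ = ρg = 1398 × 9.81 / 1000 = 13.71438 kN/m³.
Let θ = 38° be the plate's angle to the horizontal; measure y along the incline from where the plane meets the free surface. Vertical depth h = y·sinθ with sinθ = 0.615661.
With the apex up, the centroid sits 2h/3 = 2 × 1.18/3 = 0.786667 m below the apex, so y_c = 2.3 + 0.786667 = 3.08667 m and h_c = 3.08667 × 0.615661 = 1.90034 m.
A = ½ × 2.6 × 1.18 = 1.534 m².
Resultant F = γ·h_c·A = 13.71438 × 1.90034 × 1.534 = 39.9791 kN.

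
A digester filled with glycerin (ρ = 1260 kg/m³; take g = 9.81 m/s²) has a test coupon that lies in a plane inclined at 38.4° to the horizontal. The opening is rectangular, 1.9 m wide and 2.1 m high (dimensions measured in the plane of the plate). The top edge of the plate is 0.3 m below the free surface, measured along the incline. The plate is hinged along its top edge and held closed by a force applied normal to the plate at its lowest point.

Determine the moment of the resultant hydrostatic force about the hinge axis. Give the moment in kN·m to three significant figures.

M ≈ 54.7 kN·m

γ = ρg = 1260 × 9.81 / 1000 = 12.3606 kN/m³.
Let θ = 38.4° be the plate's angle to the horizontal; measure y along the incline from where the plane meets the free surface. Vertical depth h = y·sinθ with sinθ = 0.621148.
The centroid lies 2.1/2 = 1.05 m below the top edge, so y_c = 0.3 + 1.05 = 1.35 m and h_c = 1.35 × 0.621148 = 0.83855 m.
A = 1.9 × 2.1 = 3.99 m².
Resultant F = γ·h_c·A = 12.3606 × 0.83855 × 3.99 = 41.3563 kN.
I_c = b·h³/12 = 1.9 × 2.1³/12 = 1.46633 m⁴.
Centre of pressure: y_p = y_c + I_c/(y_c·A) = 1.35 + 1.46633/(1.35 × 3.99) = 1.35 + 0.272223 = 1.62222 m along the plane.
The resultant acts 1.05 + 0.272223 = 1.32222 m (along the plate) below the hinge at the top edge, so the moment about the hinge is M = F × 1.32222 = 41.3563 × 1.32222 = 54.6821 kN·m.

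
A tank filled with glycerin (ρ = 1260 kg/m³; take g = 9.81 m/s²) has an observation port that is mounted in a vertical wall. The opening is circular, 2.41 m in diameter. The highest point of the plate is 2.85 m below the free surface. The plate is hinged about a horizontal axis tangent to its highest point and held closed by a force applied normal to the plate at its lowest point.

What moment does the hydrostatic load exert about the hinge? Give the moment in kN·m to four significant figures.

γ = ρg = 1260 × 9.81 / 1000 = 12.3606 kN/m³.
The centroid is at the centre, 1.205 m below the top of the plate, so the centroid depth is h_c = 2.85 + 1.205 = 4.055 m.
A = π(1.205)² = 4.56167 m².
Resultant F = γ·h_c·A = 12.3606 × 4.055 × 4.56167 = 228.641 kN.
I_c = πr⁴/4 = π × 1.205⁴/4 = 1.65592 m⁴.
Centre of pressure: y_p = y_c + I_c/(y_c·A) = 4.055 + 1.65592/(4.055 × 4.56167) = 4.055 + 0.0895209 = 4.14452 m along the plane.
The resultant acts 1.205 + 0.0895209 = 1.29452 m (along the plate) below the hinge at the top edge, so the moment about the hinge is M = F × 1.29452 = 228.641 × 1.29452 = 295.98 kN·m.

M ≈ 296.0 kN·m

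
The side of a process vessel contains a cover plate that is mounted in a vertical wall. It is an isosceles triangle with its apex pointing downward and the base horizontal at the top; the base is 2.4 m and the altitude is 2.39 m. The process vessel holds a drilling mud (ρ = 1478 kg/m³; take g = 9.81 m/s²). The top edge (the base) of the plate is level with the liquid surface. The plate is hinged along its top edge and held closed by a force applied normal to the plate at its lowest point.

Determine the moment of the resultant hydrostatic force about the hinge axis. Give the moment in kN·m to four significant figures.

M ≈ 39.59 kN·m

γ = ρg = 1478 × 9.81 / 1000 = 14.49918 kN/m³.
With the apex down, the centroid sits h/3 = 2.39/3 = 0.796667 m below the base (the top edge), so the centroid depth is h_c = 0.796667 m.
A = ½ × 2.4 × 2.39 = 2.868 m².
Resultant F = γ·h_c·A = 14.49918 × 0.796667 × 2.868 = 33.1283 kN.
I_c = b·h³/36 = 2.4 × 2.39³/36 = 0.910128 m⁴.
Centre of pressure: y_p = y_c + I_c/(y_c·A) = 0.796667 + 0.910128/(0.796667 × 2.868) = 0.796667 + 0.398333 = 1.195 m along the plane.
The resultant acts 0.796667 + 0.398333 = 1.195 m (along the plate) below the hinge at the top edge, so the moment about the hinge is M = F × 1.195 = 33.1283 × 1.195 = 39.5883 kN·m.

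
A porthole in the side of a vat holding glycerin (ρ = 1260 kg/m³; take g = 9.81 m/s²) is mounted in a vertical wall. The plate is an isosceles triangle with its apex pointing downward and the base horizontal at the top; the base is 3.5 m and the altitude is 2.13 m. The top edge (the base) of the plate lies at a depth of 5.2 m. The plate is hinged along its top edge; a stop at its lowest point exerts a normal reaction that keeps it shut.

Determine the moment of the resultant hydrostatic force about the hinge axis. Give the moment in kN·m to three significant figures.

γ = ρg = 1260 × 9.81 / 1000 = 12.3606 kN/m³.
With the apex down, the centroid sits h/3 = 2.13/3 = 0.71 m below the base (the top edge), so the centroid depth is h_c = 5.2 + 0.71 = 5.91 m.
A = ½ × 3.5 × 2.13 = 3.7275 m².
Resultant F = γ·h_c·A = 12.3606 × 5.91 × 3.7275 = 272.298 kN.
I_c = b·h³/36 = 3.5 × 2.13³/36 = 0.939516 m⁴.
Centre of pressure: y_p = y_c + I_c/(y_c·A) = 5.91 + 0.939516/(5.91 × 3.7275) = 5.91 + 0.042648 = 5.95265 m along the plane.
The resultant acts 0.71 + 0.042648 = 0.752648 m (along the plate) below the hinge at the top edge, so the moment about the hinge is M = F × 0.752648 = 272.298 × 0.752648 = 204.945 kN·m.

M ≈ 205 kN·m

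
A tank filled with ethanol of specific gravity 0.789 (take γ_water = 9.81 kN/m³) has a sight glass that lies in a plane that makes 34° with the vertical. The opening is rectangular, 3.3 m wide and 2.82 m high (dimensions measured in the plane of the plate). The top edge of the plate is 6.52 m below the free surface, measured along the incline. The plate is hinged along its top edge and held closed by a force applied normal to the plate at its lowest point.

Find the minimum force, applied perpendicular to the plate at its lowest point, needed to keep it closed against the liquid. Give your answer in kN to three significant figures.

P ≈ 251 kN

γ = 0.789 × 9.81 = 7.74009 kN/m³.
The plate makes 34° with the vertical, i.e. θ = 90° − 34° = 56° to the horizontal. Measuring y along the incline from the free-surface line, vertical depth h = y·sinθ with sinθ = 0.829038.
The centroid lies 2.82/2 = 1.41 m below the top edge, so y_c = 6.52 + 1.41 = 7.93 m and h_c = 7.93 × 0.829038 = 6.57427 m.
A = 3.3 × 2.82 = 9.306 m².
Resultant F = γ·h_c·A = 7.74009 × 6.57427 × 9.306 = 473.54 kN.
I_c = b·h³/12 = 3.3 × 2.82³/12 = 6.16709 m⁴.
Centre of pressure: y_p = y_c + I_c/(y_c·A) = 7.93 + 6.16709/(7.93 × 9.306) = 7.93 + 0.0835688 = 8.01357 m along the plane.
The resultant acts 1.41 + 0.0835688 = 1.49357 m (along the plate) below the hinge at the top edge, so the moment about the hinge is M = F × 1.49357 = 473.54 × 1.49357 = 707.265 kN·m.
A normal force at the bottom, 2.82 m from the hinge, must supply this moment: P = 707.265/2.82 = 250.803 kN.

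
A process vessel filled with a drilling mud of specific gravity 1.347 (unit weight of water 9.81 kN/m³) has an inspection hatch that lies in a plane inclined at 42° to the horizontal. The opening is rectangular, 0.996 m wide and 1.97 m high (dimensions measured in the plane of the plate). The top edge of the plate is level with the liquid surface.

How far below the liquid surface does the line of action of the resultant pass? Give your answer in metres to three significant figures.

γ = 1.347 × 9.81 = 13.21407 kN/m³.
Let θ = 42° be the plate's angle to the horizontal; measure y along the incline from where the plane meets the free surface. Vertical depth h = y·sinθ with sinθ = 0.669131.
The centroid lies 1.97/2 = 0.985 m below the top edge, so y_c = 0.985 m and h_c = 0.985 × 0.669131 = 0.659094 m.
A = 0.996 × 1.97 = 1.96212 m².
Resultant F = γ·h_c·A = 13.21407 × 0.659094 × 1.96212 = 17.0887 kN.
I_c = b·h³/12 = 0.996 × 1.97³/12 = 0.634566 m⁴.
Centre of pressure: y_p = y_c + I_c/(y_c·A) = 0.985 + 0.634566/(0.985 × 1.96212) = 0.985 + 0.328333 = 1.31333 m along the plane.
Vertically, h_p = y_p·sinθ = 1.31333 × 0.669131 = 0.87879 m.

h_p = 0.879 m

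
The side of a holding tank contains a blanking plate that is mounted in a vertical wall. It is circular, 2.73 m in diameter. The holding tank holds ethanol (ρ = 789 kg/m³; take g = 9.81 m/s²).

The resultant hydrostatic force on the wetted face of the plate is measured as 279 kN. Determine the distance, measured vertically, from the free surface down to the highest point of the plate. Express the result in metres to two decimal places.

γ = ρg = 789 × 9.81 / 1000 = 7.74009 kN/m³.
A = π(1.365)² = 5.85349 m².
From F = γ·h_c·A, the centroid depth is h_c = 279/(7.74009 × 5.85349) = 6.15805 m.
The centroid is at the centre, 1.365 m below the top of the plate, so the highest point sits at h_top = 6.15805 − 1.365 = 4.79305 m below the surface.

d_top ≈ 4.79 m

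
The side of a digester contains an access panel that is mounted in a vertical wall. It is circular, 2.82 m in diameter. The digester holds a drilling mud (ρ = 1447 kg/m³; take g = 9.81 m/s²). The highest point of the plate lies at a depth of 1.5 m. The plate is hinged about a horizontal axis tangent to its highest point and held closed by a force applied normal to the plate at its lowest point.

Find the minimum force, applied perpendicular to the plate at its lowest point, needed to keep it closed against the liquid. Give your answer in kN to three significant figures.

γ = ρg = 1447 × 9.81 / 1000 = 14.19507 kN/m³.
The centroid is at the centre, 1.41 m below the top of the plate, so the centroid depth is h_c = 1.5 + 1.41 = 2.91 m.
A = π(1.41)² = 6.2458 m².
Resultant F = γ·h_c·A = 14.19507 × 2.91 × 6.2458 = 257.999 kN.
I_c = πr⁴/4 = π × 1.41⁴/4 = 3.10432 m⁴.
Centre of pressure: y_p = y_c + I_c/(y_c·A) = 2.91 + 3.10432/(2.91 × 6.2458) = 2.91 + 0.170799 = 3.0808 m along the plane.
The resultant acts 1.41 + 0.170799 = 1.5808 m (along the plate) below the hinge at the top edge, so the moment about the hinge is M = F × 1.5808 = 257.999 × 1.5808 = 407.845 kN·m.
A normal force at the bottom, 2.82 m from the hinge, must supply this moment: P = 407.845/2.82 = 144.626 kN.

P ≈ 145 kN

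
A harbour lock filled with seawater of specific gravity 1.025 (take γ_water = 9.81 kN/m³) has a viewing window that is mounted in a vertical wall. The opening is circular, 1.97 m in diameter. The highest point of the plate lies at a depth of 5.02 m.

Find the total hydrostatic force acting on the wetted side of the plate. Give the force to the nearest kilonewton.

F ≈ 184 kN

γ = 1.025 × 9.81 = 10.05525 kN/m³.
The centroid is at the centre, 0.985 m below the top of the plate, so the centroid depth is h_c = 5.02 + 0.985 = 6.005 m.
A = π(0.985)² = 3.04805 m².
Resultant F = γ·h_c·A = 10.05525 × 6.005 × 3.04805 = 184.047 kN.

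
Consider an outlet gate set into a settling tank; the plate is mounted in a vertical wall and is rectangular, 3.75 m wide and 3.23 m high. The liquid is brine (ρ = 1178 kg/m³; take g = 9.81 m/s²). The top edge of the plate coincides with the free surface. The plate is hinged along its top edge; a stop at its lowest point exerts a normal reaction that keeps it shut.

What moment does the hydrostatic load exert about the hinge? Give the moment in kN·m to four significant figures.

γ = ρg = 1178 × 9.81 / 1000 = 11.55618 kN/m³.
The centroid lies 3.23/2 = 1.615 m below the top edge, so the centroid depth is h_c = 1.615 m.
A = 3.75 × 3.23 = 12.1125 m².
Resultant F = γ·h_c·A = 11.55618 × 1.615 × 12.1125 = 226.058 kN.
I_c = b·h³/12 = 3.75 × 3.23³/12 = 10.5307 m⁴.
Centre of pressure: y_p = y_c + I_c/(y_c·A) = 1.615 + 10.5307/(1.615 × 12.1125) = 1.615 + 0.538333 = 2.15333 m along the plane.
The resultant acts 1.615 + 0.538333 = 2.15333 m (along the plate) below the hinge at the top edge, so the moment about the hinge is M = F × 2.15333 = 226.058 × 2.15333 = 486.777 kN·m.

M ≈ 486.8 kN·m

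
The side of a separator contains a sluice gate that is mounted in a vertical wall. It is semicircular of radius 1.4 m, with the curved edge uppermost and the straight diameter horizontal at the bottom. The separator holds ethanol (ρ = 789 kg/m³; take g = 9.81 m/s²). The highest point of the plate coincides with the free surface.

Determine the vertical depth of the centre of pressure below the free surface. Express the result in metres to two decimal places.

h_p = 0.98 m

γ = ρg = 789 × 9.81 / 1000 = 7.74009 kN/m³.
The centroid lies 4r/(3π) = 0.594178 m above the diameter, so r − 4r/(3π) = 1.4 − 0.594178 = 0.805822 m below the topmost point, so the centroid depth is h_c = 0.805822 m.
A = πr²/2 = π × 1.4²/2 = 3.07876 m².
Resultant F = γ·h_c·A = 7.74009 × 0.805822 × 3.07876 = 19.2026 kN.
I_c = (π/8 − 8/(9π))·r⁴ = 0.109757 × 1.4⁴ = 0.421642 m⁴.
Centre of pressure: y_p = y_c + I_c/(y_c·A) = 0.805822 + 0.421642/(0.805822 × 3.07876) = 0.805822 + 0.169953 = 0.975775 m along the plane.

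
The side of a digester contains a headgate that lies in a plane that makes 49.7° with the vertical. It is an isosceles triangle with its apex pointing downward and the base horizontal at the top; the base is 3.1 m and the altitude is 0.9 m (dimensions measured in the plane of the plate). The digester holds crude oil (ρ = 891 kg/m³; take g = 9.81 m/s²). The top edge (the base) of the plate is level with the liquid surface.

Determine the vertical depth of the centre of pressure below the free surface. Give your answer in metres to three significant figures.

h_p = 0.291 m

γ = ρg = 891 × 9.81 / 1000 = 8.74071 kN/m³.
The plate makes 49.7° with the vertical, i.e. θ = 90° − 49.7° = 40.3° to the horizontal. Measuring y along the incline from the free-surface line, vertical depth h = y·sinθ with sinθ = 0.646790.
With the apex down, the centroid sits h/3 = 0.9/3 = 0.3 m below the base (the top edge), so y_c = 0.3 m and h_c = 0.3 × 0.646790 = 0.194037 m.
A = ½ × 3.1 × 0.9 = 1.395 m².
Resultant F = γ·h_c·A = 8.74071 × 0.194037 × 1.395 = 2.36595 kN.
I_c = b·h³/36 = 3.1 × 0.9³/36 = 0.062775 m⁴.
Centre of pressure: y_p = y_c + I_c/(y_c·A) = 0.3 + 0.062775/(0.3 × 1.395) = 0.3 + 0.15 = 0.45 m along the plane.
Vertically, h_p = y_p·sinθ = 0.45 × 0.646790 = 0.291056 m.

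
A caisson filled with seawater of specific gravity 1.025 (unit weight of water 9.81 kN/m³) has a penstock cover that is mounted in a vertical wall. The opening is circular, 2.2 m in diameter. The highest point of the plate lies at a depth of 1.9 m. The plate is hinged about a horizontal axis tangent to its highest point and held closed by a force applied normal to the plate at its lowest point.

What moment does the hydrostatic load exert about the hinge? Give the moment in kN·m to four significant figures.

M ≈ 137.7 kN·m

γ = 1.025 × 9.81 = 10.05525 kN/m³.
The centroid is at the centre, 1.1 m below the top of the plate, so the centroid depth is h_c = 1.9 + 1.1 = 3 m.
A = π(1.1)² = 3.80133 m².
Resultant F = γ·h_c·A = 10.05525 × 3 × 3.80133 = 114.67 kN.
I_c = πr⁴/4 = π × 1.1⁴/4 = 1.1499 m⁴.
Centre of pressure: y_p = y_c + I_c/(y_c·A) = 3 + 1.1499/(3 × 3.80133) = 3 + 0.100833 = 3.10083 m along the plane.
The resultant acts 1.1 + 0.100833 = 1.20083 m (along the plate) below the hinge at the top edge, so the moment about the hinge is M = F × 1.20083 = 114.67 × 1.20083 = 137.699 kN·m.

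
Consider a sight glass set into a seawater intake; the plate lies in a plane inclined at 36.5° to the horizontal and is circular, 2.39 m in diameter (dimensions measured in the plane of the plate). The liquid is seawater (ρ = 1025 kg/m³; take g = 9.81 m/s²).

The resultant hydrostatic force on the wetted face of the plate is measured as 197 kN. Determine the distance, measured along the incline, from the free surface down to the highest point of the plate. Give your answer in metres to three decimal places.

y_top ≈ 6.147 m

γ = ρg = 1025 × 9.81 / 1000 = 10.05525 kN/m³.
A = π(1.195)² = 4.48627 m².
From F = γ·h_c·A, the centroid depth is h_c = 197/(10.05525 × 4.48627) = 4.36705 m.
Let θ = 36.5° be the plate's angle to the horizontal; measure y along the incline from where the plane meets the free surface. Vertical depth h = y·sinθ with sinθ = 0.594823.
Along the incline, y_c = h_c/sinθ = 4.36705/0.594823 = 7.34176 m.
The centroid is at the centre, 1.195 m below the top of the plate, so the highest point sits at y_top = 7.34176 − 1.195 = 6.14676 m along the incline.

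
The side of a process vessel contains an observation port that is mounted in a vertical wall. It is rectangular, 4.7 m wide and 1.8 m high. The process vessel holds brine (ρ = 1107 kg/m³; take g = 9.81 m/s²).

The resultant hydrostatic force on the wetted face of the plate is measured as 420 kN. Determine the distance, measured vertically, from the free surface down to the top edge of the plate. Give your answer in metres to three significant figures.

γ = ρg = 1107 × 9.81 / 1000 = 10.85967 kN/m³.
A = 4.7 × 1.8 = 8.46 m².
From F = γ·h_c·A, the centroid depth is h_c = 420/(10.85967 × 8.46) = 4.57154 m.
The centroid lies 1.8/2 = 0.9 m below the top edge, so the top edge sits at h_top = 4.57154 − 0.9 = 3.67154 m below the surface.

d_top ≈ 3.67 m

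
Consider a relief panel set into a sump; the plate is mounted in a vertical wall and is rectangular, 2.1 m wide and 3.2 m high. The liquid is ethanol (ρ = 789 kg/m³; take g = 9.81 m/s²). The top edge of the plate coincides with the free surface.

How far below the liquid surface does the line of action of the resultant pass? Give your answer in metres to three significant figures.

γ = ρg = 789 × 9.81 / 1000 = 7.74009 kN/m³.
The centroid lies 3.2/2 = 1.6 m below the top edge, so the centroid depth is h_c = 1.6 m.
A = 2.1 × 3.2 = 6.72 m².
Resultant F = γ·h_c·A = 7.74009 × 1.6 × 6.72 = 83.2214 kN.
I_c = b·h³/12 = 2.1 × 3.2³/12 = 5.7344 m⁴.
Centre of pressure: y_p = y_c + I_c/(y_c·A) = 1.6 + 5.7344/(1.6 × 6.72) = 1.6 + 0.533333 = 2.13333 m along the plane.

h_p = 2.13 m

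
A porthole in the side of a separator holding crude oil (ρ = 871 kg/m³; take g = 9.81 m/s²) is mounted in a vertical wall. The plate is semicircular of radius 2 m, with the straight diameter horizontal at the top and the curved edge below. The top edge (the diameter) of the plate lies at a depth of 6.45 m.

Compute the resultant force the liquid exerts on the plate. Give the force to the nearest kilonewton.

γ = ρg = 871 × 9.81 / 1000 = 8.54451 kN/m³.
The centroid of a semicircle lies 4r/(3π) = 0.848826 m from the diameter, here below the top edge, so the centroid depth is h_c = 6.45 + 0.848826 = 7.29883 m.
A = πr²/2 = π × 2²/2 = 6.28319 m².
Resultant F = γ·h_c·A = 8.54451 × 7.29883 × 6.28319 = 391.851 kN.

F ≈ 392 kN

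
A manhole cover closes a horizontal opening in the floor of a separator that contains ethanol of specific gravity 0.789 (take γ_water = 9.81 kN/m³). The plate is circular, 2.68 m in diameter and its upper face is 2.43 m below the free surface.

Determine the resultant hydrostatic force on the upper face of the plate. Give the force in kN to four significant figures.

γ = 0.789 × 9.81 = 7.74009 kN/m³.
The plate is horizontal, so pressure is uniform at p = γ·h = 7.74009 × 2.43 = 18.8084 kN/m².
A = π(1.34)² = 5.64104 m².
F = p·A = 18.8084 × 5.64104 = 106.099 kN.

F ≈ 106.1 kN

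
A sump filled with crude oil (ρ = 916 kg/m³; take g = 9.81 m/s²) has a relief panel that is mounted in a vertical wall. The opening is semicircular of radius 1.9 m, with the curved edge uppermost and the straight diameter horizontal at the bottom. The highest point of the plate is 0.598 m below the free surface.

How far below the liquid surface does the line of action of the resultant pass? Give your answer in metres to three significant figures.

γ = ρg = 916 × 9.81 / 1000 = 8.98596 kN/m³.
The centroid lies 4r/(3π) = 0.806385 m above the diameter, so r − 4r/(3π) = 1.9 − 0.806385 = 1.09361 m below the topmost point, so the centroid depth is h_c = 0.598 + 1.09361 = 1.69161 m.
A = πr²/2 = π × 1.9²/2 = 5.67057 m².
Resultant F = γ·h_c·A = 8.98596 × 1.69161 × 5.67057 = 86.1969 kN.
I_c = (π/8 − 8/(9π))·r⁴ = 0.109757 × 1.9⁴ = 1.43036 m⁴.
Centre of pressure: y_p = y_c + I_c/(y_c·A) = 1.69161 + 1.43036/(1.69161 × 5.67057) = 1.69161 + 0.149114 = 1.84072 m along the plane.

h_p = 1.84 m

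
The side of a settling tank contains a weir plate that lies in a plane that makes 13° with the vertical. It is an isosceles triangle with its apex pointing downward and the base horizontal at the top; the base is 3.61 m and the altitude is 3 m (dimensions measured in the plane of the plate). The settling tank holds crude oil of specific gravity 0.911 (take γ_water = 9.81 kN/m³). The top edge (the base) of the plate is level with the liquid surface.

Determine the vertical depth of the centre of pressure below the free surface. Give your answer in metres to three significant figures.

h_p = 1.46 m

γ = 0.911 × 9.81 = 8.93691 kN/m³.
The plate makes 13° with the vertical, i.e. θ = 90° − 13° = 77° to the horizontal. Measuring y along the incline from the free-surface line, vertical depth h = y·sinθ with sinθ = 0.974370.
With the apex down, the centroid sits h/3 = 3/3 = 1 m below the base (the top edge), so y_c = 1 m and h_c = 1 × 0.974370 = 0.97437 m.
A = ½ × 3.61 × 3 = 5.415 m².
Resultant F = γ·h_c·A = 8.93691 × 0.97437 × 5.415 = 47.153 kN.
I_c = b·h³/36 = 3.61 × 3³/36 = 2.7075 m⁴.
Centre of pressure: y_p = y_c + I_c/(y_c·A) = 1 + 2.7075/(1 × 5.415) = 1 + 0.5 = 1.5 m along the plane.
Vertically, h_p = y_p·sinθ = 1.5 × 0.974370 = 1.46155 m.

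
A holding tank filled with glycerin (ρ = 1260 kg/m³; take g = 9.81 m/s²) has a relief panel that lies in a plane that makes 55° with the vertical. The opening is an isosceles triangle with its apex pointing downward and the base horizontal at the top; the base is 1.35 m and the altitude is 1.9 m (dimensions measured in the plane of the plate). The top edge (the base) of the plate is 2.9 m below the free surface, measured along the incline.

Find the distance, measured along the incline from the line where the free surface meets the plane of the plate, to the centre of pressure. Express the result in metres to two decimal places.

y_p = 3.59 m

γ = ρg = 1260 × 9.81 / 1000 = 12.3606 kN/m³.
The plate makes 55° with the vertical, i.e. θ = 90° − 55° = 35° to the horizontal. Measuring y along the incline from the free-surface line, vertical depth h = y·sinθ with sinθ = 0.573576.
With the apex down, the centroid sits h/3 = 1.9/3 = 0.633333 m below the base (the top edge), so y_c = 2.9 + 0.633333 = 3.53333 m and h_c = 3.53333 × 0.573576 = 2.02663 m.
A = ½ × 1.35 × 1.9 = 1.2825 m².
Resultant F = γ·h_c·A = 12.3606 × 2.02663 × 1.2825 = 32.1271 kN.
I_c = b·h³/36 = 1.35 × 1.9³/36 = 0.257212 m⁴.
Centre of pressure: y_p = y_c + I_c/(y_c·A) = 3.53333 + 0.257212/(3.53333 × 1.2825) = 3.53333 + 0.0567609 = 3.59009 m along the plane.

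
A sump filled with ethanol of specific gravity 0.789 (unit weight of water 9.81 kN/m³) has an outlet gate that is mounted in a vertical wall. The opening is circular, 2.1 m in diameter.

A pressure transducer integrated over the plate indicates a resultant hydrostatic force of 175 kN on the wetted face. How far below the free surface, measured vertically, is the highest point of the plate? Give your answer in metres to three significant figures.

γ = 0.789 × 9.81 = 7.74009 kN/m³.
A = π(1.05)² = 3.46361 m².
From F = γ·h_c·A, the centroid depth is h_c = 175/(7.74009 × 3.46361) = 6.52774 m.
The centroid is at the centre, 1.05 m below the top of the plate, so the highest point sits at h_top = 6.52774 − 1.05 = 5.47774 m below the surface.

d_top ≈ 5.48 m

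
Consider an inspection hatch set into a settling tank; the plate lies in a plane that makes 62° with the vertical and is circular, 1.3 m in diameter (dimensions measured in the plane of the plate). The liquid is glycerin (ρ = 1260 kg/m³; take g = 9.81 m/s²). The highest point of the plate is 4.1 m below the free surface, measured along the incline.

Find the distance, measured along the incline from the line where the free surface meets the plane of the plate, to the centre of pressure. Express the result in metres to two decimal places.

γ = ρg = 1260 × 9.81 / 1000 = 12.3606 kN/m³.
The plate makes 62° with the vertical, i.e. θ = 90° − 62° = 28° to the horizontal. Measuring y along the incline from the free-surface line, vertical depth h = y·sinθ with sinθ = 0.469472.
The centroid is at the centre, 0.65 m below the top of the plate, so y_c = 4.1 + 0.65 = 4.75 m and h_c = 4.75 × 0.469472 = 2.22999 m.
A = π(0.65)² = 1.32732 m².
Resultant F = γ·h_c·A = 12.3606 × 2.22999 × 1.32732 = 36.5863 kN.
I_c = πr⁴/4 = π × 0.65⁴/4 = 0.140198 m⁴.
Centre of pressure: y_p = y_c + I_c/(y_c·A) = 4.75 + 0.140198/(4.75 × 1.32732) = 4.75 + 0.0222368 = 4.77224 m along the plane.

y_p = 4.77 m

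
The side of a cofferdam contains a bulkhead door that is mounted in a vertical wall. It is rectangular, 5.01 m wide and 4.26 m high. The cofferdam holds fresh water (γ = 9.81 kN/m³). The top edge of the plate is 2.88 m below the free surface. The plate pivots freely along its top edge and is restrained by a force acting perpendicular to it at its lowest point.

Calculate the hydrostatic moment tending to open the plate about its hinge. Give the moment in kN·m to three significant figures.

M ≈ 2550 kN·m

γ = 9.81 kN/m³.
The centroid lies 4.26/2 = 2.13 m below the top edge, so the centroid depth is h_c = 2.88 + 2.13 = 5.01 m.
A = 5.01 × 4.26 = 21.3426 m².
Resultant F = γ·h_c·A = 9.81 × 5.01 × 21.3426 = 1048.95 kN.
I_c = b·h³/12 = 5.01 × 4.26³/12 = 32.2764 m⁴.
Centre of pressure: y_p = y_c + I_c/(y_c·A) = 5.01 + 32.2764/(5.01 × 21.3426) = 5.01 + 0.301856 = 5.31186 m along the plane.
The resultant acts 2.13 + 0.301856 = 2.43186 m (along the plate) below the hinge at the top edge, so the moment about the hinge is M = F × 2.43186 = 1048.95 × 2.43186 = 2550.9 kN·m.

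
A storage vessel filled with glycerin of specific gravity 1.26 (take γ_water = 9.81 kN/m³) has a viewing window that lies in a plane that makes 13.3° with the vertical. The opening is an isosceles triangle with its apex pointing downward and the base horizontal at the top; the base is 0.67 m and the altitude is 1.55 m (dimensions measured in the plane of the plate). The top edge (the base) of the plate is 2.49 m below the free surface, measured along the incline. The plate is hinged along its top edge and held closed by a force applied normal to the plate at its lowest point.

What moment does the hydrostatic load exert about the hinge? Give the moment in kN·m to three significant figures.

γ = 1.26 × 9.81 = 12.3606 kN/m³.
The plate makes 13.3° with the vertical, i.e. θ = 90° − 13.3° = 76.7° to the horizontal. Measuring y along the incline from the free-surface line, vertical depth h = y·sinθ with sinθ = 0.973179.
With the apex down, the centroid sits h/3 = 1.55/3 = 0.516667 m below the base (the top edge), so y_c = 2.49 + 0.516667 = 3.00667 m and h_c = 3.00667 × 0.973179 = 2.92603 m.
A = ½ × 0.67 × 1.55 = 0.51925 m².
Resultant F = γ·h_c·A = 12.3606 × 2.92603 × 0.51925 = 18.78 kN.
I_c = b·h³/36 = 0.67 × 1.55³/36 = 0.0693055 m⁴.
Centre of pressure: y_p = y_c + I_c/(y_c·A) = 3.00667 + 0.0693055/(3.00667 × 0.51925) = 3.00667 + 0.0443921 = 3.05106 m along the plane.
The resultant acts 0.516667 + 0.0443921 = 0.561059 m (along the plate) below the hinge at the top edge, so the moment about the hinge is M = F × 0.561059 = 18.78 × 0.561059 = 10.5367 kN·m.

M ≈ 10.5 kN·m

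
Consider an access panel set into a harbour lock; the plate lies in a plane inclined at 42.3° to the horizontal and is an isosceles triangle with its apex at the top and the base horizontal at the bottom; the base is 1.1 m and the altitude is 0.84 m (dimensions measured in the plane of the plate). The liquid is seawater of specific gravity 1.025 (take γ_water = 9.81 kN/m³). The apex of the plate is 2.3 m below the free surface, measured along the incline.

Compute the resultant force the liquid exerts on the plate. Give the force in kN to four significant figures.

γ = 1.025 × 9.81 = 10.05525 kN/m³.
Let θ = 42.3° be the plate's angle to the horizontal; measure y along the incline from where the plane meets the free surface. Vertical depth h = y·sinθ with sinθ = 0.673013.
With the apex up, the centroid sits 2h/3 = 2 × 0.84/3 = 0.56 m below the apex, so y_c = 2.3 + 0.56 = 2.86 m and h_c = 2.86 × 0.673013 = 1.92482 m.
A = ½ × 1.1 × 0.84 = 0.462 m².
Resultant F = γ·h_c·A = 10.05525 × 1.92482 × 0.462 = 8.9418 kN.

F ≈ 8.942 kN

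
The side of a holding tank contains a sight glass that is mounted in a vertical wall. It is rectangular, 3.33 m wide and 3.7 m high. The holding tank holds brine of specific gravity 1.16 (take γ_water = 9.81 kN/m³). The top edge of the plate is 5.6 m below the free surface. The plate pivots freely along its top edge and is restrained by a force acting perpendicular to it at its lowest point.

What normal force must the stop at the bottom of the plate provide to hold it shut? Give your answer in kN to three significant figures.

P ≈ 566 kN

γ = 1.16 × 9.81 = 11.3796 kN/m³.
The centroid lies 3.7/2 = 1.85 m below the top edge, so the centroid depth is h_c = 5.6 + 1.85 = 7.45 m.
A = 3.33 × 3.7 = 12.321 m².
Resultant F = γ·h_c·A = 11.3796 × 7.45 × 12.321 = 1044.55 kN.
I_c = b·h³/12 = 3.33 × 3.7³/12 = 14.0562 m⁴.
Centre of pressure: y_p = y_c + I_c/(y_c·A) = 7.45 + 14.0562/(7.45 × 12.321) = 7.45 + 0.153132 = 7.60313 m along the plane.
The resultant acts 1.85 + 0.153132 = 2.00313 m (along the plate) below the hinge at the top edge, so the moment about the hinge is M = F × 2.00313 = 1044.55 × 2.00313 = 2092.37 kN·m.
A normal force at the bottom, 3.7 m from the hinge, must supply this moment: P = 2092.37/3.7 = 565.505 kN.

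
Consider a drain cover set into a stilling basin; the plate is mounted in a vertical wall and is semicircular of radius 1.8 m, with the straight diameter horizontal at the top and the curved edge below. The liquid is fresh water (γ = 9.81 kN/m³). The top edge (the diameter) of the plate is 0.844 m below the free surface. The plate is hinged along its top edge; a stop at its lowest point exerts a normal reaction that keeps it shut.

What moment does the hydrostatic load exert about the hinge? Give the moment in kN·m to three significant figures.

M ≈ 72.6 kN·m

γ = 9.81 kN/m³.
The centroid of a semicircle lies 4r/(3π) = 0.763944 m from the diameter, here below the top edge, so the centroid depth is h_c = 0.844 + 0.763944 = 1.60794 m.
A = πr²/2 = π × 1.8²/2 = 5.08938 m².
Resultant F = γ·h_c·A = 9.81 × 1.60794 × 5.08938 = 80.2793 kN.
I_c = (π/8 − 8/(9π))·r⁴ = 0.109757 × 1.8⁴ = 1.15219 m⁴.
Centre of pressure: y_p = y_c + I_c/(y_c·A) = 1.60794 + 1.15219/(1.60794 × 5.08938) = 1.60794 + 0.140796 = 1.74874 m along the plane.
The resultant acts 0.763944 + 0.140796 = 0.90474 m (along the plate) below the hinge at the top edge, so the moment about the hinge is M = F × 0.90474 = 80.2793 × 0.90474 = 72.6319 kN·m.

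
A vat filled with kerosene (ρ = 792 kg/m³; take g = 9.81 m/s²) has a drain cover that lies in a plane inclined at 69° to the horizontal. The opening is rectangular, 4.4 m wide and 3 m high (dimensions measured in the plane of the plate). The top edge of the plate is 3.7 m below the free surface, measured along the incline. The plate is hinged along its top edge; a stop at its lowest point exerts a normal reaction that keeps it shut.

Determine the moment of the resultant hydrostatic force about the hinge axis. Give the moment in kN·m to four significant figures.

γ = ρg = 792 × 9.81 / 1000 = 7.76952 kN/m³.
Let θ = 69° be the plate's angle to the horizontal; measure y along the incline from where the plane meets the free surface. Vertical depth h = y·sinθ with sinθ = 0.933580.
The centroid lies 3/2 = 1.5 m below the top edge, so y_c = 3.7 + 1.5 = 5.2 m and h_c = 5.2 × 0.933580 = 4.85462 m.
A = 4.4 × 3 = 13.2 m².
Resultant F = γ·h_c·A = 7.76952 × 4.85462 × 13.2 = 497.878 kN.
I_c = b·h³/12 = 4.4 × 3³/12 = 9.9 m⁴.
Centre of pressure: y_p = y_c + I_c/(y_c·A) = 5.2 + 9.9/(5.2 × 13.2) = 5.2 + 0.144231 = 5.34423 m along the plane.
The resultant acts 1.5 + 0.144231 = 1.64423 m (along the plate) below the hinge at the top edge, so the moment about the hinge is M = F × 1.64423 = 497.878 × 1.64423 = 818.626 kN·m.

M ≈ 818.6 kN·m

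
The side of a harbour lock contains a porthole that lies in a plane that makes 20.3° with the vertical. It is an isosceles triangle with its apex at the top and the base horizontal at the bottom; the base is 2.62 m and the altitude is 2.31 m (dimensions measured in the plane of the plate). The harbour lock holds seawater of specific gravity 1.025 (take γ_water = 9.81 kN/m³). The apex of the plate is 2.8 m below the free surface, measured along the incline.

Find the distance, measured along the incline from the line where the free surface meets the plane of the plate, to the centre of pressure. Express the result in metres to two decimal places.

γ = 1.025 × 9.81 = 10.05525 kN/m³.
The plate makes 20.3° with the vertical, i.e. θ = 90° − 20.3° = 69.7° to the horizontal. Measuring y along the incline from the free-surface line, vertical depth h = y·sinθ with sinθ = 0.937889.
With the apex up, the centroid sits 2h/3 = 2 × 2.31/3 = 1.54 m below the apex, so y_c = 2.8 + 1.54 = 4.34 m and h_c = 4.34 × 0.937889 = 4.07044 m.
A = ½ × 2.62 × 2.31 = 3.0261 m².
Resultant F = γ·h_c·A = 10.05525 × 4.07044 × 3.0261 = 123.856 kN.
I_c = b·h³/36 = 2.62 × 2.31³/36 = 0.897087 m⁴.
Centre of pressure: y_p = y_c + I_c/(y_c·A) = 4.34 + 0.897087/(4.34 × 3.0261) = 4.34 + 0.0683064 = 4.40831 m along the plane.

y_p = 4.41 m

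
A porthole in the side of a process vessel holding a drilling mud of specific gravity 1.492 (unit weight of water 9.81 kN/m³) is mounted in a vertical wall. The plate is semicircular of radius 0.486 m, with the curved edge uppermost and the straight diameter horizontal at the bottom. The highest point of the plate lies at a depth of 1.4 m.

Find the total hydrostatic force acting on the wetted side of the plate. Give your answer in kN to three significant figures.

γ = 1.492 × 9.81 = 14.63652 kN/m³.
The centroid lies 4r/(3π) = 0.206265 m above the diameter, so r − 4r/(3π) = 0.486 − 0.206265 = 0.279735 m below the topmost point, so the centroid depth is h_c = 1.4 + 0.279735 = 1.67973 m.
A = πr²/2 = π × 0.486²/2 = 0.371016 m².
Resultant F = γ·h_c·A = 14.63652 × 1.67973 × 0.371016 = 9.12158 kN.

F ≈ 9.12 kN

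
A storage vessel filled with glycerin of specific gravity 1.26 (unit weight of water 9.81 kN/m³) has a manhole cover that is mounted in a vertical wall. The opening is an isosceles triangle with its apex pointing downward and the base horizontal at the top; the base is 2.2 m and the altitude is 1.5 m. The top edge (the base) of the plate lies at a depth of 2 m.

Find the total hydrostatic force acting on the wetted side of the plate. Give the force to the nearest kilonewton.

γ = 1.26 × 9.81 = 12.3606 kN/m³.
With the apex down, the centroid sits h/3 = 1.5/3 = 0.5 m below the base (the top edge), so the centroid depth is h_c = 2 + 0.5 = 2.5 m.
A = ½ × 2.2 × 1.5 = 1.65 m².
Resultant F = γ·h_c·A = 12.3606 × 2.5 × 1.65 = 50.9875 kN.

F ≈ 51 kN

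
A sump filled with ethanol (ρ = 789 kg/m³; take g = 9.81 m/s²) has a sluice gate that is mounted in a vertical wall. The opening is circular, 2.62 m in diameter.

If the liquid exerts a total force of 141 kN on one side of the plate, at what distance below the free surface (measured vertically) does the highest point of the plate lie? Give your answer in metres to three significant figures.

d_top ≈ 2.07 m

γ = ρg = 789 × 9.81 / 1000 = 7.74009 kN/m³.
A = π(1.31)² = 5.39129 m².
From F = γ·h_c·A, the centroid depth is h_c = 141/(7.74009 × 5.39129) = 3.37894 m.
The centroid is at the centre, 1.31 m below the top of the plate, so the highest point sits at h_top = 3.37894 − 1.31 = 2.06894 m below the surface.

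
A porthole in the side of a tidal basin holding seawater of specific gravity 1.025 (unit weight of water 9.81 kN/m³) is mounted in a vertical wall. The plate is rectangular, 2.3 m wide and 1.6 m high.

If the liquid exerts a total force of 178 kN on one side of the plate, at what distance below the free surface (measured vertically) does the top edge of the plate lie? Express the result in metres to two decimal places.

d_top ≈ 4.01 m

γ = 1.025 × 9.81 = 10.05525 kN/m³.
A = 2.3 × 1.6 = 3.68 m².
From F = γ·h_c·A, the centroid depth is h_c = 178/(10.05525 × 3.68) = 4.81038 m.
The centroid lies 1.6/2 = 0.8 m below the top edge, so the top edge sits at h_top = 4.81038 − 0.8 = 4.01038 m below the surface.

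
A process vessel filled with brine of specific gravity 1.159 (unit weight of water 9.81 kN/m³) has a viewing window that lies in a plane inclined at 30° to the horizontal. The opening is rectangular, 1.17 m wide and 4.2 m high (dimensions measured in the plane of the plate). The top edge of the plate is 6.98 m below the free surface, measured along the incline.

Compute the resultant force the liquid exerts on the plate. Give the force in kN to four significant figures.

γ = 1.159 × 9.81 = 11.36979 kN/m³.
Let θ = 30° be the plate's angle to the horizontal; measure y along the incline from where the plane meets the free surface. Vertical depth h = y·sinθ with sinθ = 0.500000.
The centroid lies 4.2/2 = 2.1 m below the top edge, so y_c = 6.98 + 2.1 = 9.08 m and h_c = 9.08 × 0.500000 = 4.54 m.
A = 1.17 × 4.2 = 4.914 m².
Resultant F = γ·h_c·A = 11.36979 × 4.54 × 4.914 = 253.655 kN.

F ≈ 253.7 kN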